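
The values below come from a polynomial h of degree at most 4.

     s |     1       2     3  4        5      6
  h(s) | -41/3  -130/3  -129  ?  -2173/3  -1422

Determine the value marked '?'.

The 5 known points determine the degree-4 polynomial uniquely.
Write h(s) = as^4 + bs^3 + cs^2 + ds + e. Substituting each data point gives a linear system:
  a + b + c + d + e = -41/3
  16a + 8b + 4c + 2d + e = -130/3
  81a + 27b + 9c + 3d + e = -129
  625a + 125b + 25c + 5d + e = -2173/3
  1296a + 216b + 36c + 6d + e = -1422
Solving the system yields a = -1, b = 1/3, c = -5, d = -2, e = -6.
So h(s) = -s^4 + (1/3)s^3 - 5s^2 - 2s - 6.
Then h(4) = -986/3.

-986/3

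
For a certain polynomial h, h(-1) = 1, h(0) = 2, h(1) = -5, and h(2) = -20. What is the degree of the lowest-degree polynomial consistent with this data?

Forward differences of the values at s = -1, 0, 1, 2:
  h  : 1  2  -5  -20
  Δ  : 1  -7  -15
  Δ^2: -8  -8
  Δ^3: 0
The second differences are constant (-8) and nonzero, while all higher differences vanish, so the minimal degree is 2.

2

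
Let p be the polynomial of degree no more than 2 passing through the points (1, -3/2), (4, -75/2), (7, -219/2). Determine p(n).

Write p(n) = an^2 + bn + c. Substituting each data point gives a linear system:
  a + b + c = -3/2
  16a + 4b + c = -75/2
  49a + 7b + c = -219/2
Solving the system yields a = -2, b = -2, c = 5/2.
So p(n) = -2n² - 2n + 5/2.
Check: p(4) = -75/2. ✓

p(n) = -2n^2 - 2n + 5/2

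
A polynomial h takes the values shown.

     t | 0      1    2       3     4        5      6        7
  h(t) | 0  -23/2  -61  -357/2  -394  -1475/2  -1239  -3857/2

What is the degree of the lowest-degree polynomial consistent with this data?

Forward differences of the values at t = 0, 1, 2, 3, 4, 5, 6, 7:
  h  : 0  -23/2  -61  -357/2  -394  -1475/2  -1239  -3857/2
  Δ  : -23/2  -99/2  -235/2  -431/2  -687/2  -1003/2  -1379/2
  Δ^2: -38  -68  -98  -128  -158  -188
  Δ^3: -30  -30  -30  -30  -30
  Δ^4: 0  0  0  0
  Δ^5: 0  0  0
  Δ^6: 0  0
  Δ^7: 0
The third differences are constant (-30) and nonzero, while all higher differences vanish, so the minimal degree is 3.

3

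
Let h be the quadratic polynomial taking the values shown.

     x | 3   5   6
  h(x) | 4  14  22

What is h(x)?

h(x) = x^2 - 3x + 4

Using the Lagrange interpolation formula with nodes 3, 5, 6:
  L_0(x) = (x - 5)(x - 6) / 6
  L_1(x) = (x - 3)(x - 6) / -2
  L_2(x) = (x - 3)(x - 5) / 3
Then h(x) = 4·L_0(x) + 14·L_1(x) + 22·L_2(x).
Expanding and collecting terms gives h(x) = x^2 - 3x + 4.
Check: h(3) = 4. ✓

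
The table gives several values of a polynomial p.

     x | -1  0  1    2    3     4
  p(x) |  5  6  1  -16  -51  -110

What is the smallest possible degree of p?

Forward differences of the values at x = -1, 0, 1, 2, 3, 4:
  p  : 5  6  1  -16  -51  -110
  Δ  : 1  -5  -17  -35  -59
  Δ^2: -6  -12  -18  -24
  Δ^3: -6  -6  -6
  Δ^4: 0  0
  Δ^5: 0
The third differences are constant (-6) and nonzero, while all higher differences vanish, so the minimal degree is 3.

3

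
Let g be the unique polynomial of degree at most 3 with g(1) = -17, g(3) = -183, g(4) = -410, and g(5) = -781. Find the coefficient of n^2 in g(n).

Write g(n) = an^3 + bn^2 + cn + d. Substituting each data point gives a linear system:
  a + b + c + d = -17
  27a + 9b + 3c + d = -183
  64a + 16b + 4c + d = -410
  125a + 25b + 5c + d = -781
Solving the system yields a = -6, b = 0, c = -5, d = -6.
So g(n) = -6n^3 - 5n - 6.
The coefficient of n^2 is 0.

0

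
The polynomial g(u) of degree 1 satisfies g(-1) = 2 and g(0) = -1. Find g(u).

Write g(u) = au + b. Substituting each data point gives a linear system:
  -a + b = 2
  b = -1
Solving the system yields a = -3, b = -1.
So g(u) = -3u - 1.
Check: g(-1) = 2. ✓

g(u) = -3u - 1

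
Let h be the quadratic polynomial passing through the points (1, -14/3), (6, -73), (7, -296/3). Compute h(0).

-3

Write h(x) = ax^2 + bx + c. Substituting each data point gives a linear system:
  a + b + c = -14/3
  36a + 6b + c = -73
  49a + 7b + c = -296/3
Solving the system yields a = -2, b = 1/3, c = -3.
So h(x) = -2x^2 + (1/3)x - 3.
Then h(0) = -3.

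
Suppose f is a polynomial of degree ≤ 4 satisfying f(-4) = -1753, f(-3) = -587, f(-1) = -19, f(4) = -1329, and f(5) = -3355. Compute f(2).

-67

Write f(s) = as^4 + bs^3 + cs^2 + ds + e. Substituting each data point gives a linear system:
  256a - 64b + 16c - 4d + e = -1753
  81a - 27b + 9c - 3d + e = -587
  a - b + c - d + e = -19
  256a + 64b + 16c + 4d + e = -1329
  625a + 125b + 25c + 5d + e = -3355
Solving the system yields a = -6, b = 3, c = 0, d = 5, e = -5.
So f(s) = -6s^4 + 3s^3 + 5s - 5.
Then f(2) = -67.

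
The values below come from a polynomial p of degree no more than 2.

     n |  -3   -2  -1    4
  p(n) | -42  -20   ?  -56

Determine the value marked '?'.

-6

The 3 known points determine the degree-2 polynomial uniquely.
Write p(n) = an^2 + bn + c. Substituting each data point gives a linear system:
  9a - 3b + c = -42
  4a - 2b + c = -20
  16a + 4b + c = -56
Solving the system yields a = -4, b = 2, c = 0.
So p(n) = -4n^2 + 2n.
Then p(-1) = -6.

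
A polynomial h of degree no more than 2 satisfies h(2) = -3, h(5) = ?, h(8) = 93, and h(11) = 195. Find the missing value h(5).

27

The 3 known points determine the degree-2 polynomial uniquely.
Write h(n) = an^2 + bn + c. Substituting each data point gives a linear system:
  4a + 2b + c = -3
  64a + 8b + c = 93
  121a + 11b + c = 195
Solving the system yields a = 2, b = -4, c = -3.
So h(n) = 2n^2 - 4n - 3.
Then h(5) = 27.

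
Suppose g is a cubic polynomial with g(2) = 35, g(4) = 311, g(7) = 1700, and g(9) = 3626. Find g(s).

g(s) = 5s^3 - 2s - 1

Write g(s) = as^3 + bs^2 + cs + d. Substituting each data point gives a linear system:
  8a + 4b + 2c + d = 35
  64a + 16b + 4c + d = 311
  343a + 49b + 7c + d = 1700
  729a + 81b + 9c + d = 3626
Solving the system yields a = 5, b = 0, c = -2, d = -1.
So g(s) = 5s^3 - 2s - 1.
Check: g(2) = 35. ✓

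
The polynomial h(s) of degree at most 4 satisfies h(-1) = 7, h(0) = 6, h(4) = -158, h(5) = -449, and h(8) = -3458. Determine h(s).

h(s) = -s^4 + s^3 + 2s^2 - s + 6

Write h(s) = as^4 + bs^3 + cs^2 + ds + e. Substituting each data point gives a linear system:
  a - b + c - d + e = 7
  e = 6
  256a + 64b + 16c + 4d + e = -158
  625a + 125b + 25c + 5d + e = -449
  4096a + 512b + 64c + 8d + e = -3458
Solving the system yields a = -1, b = 1, c = 2, d = -1, e = 6.
So h(s) = -s^4 + s^3 + 2s^2 - s + 6.
Check: h(-1) = 7. ✓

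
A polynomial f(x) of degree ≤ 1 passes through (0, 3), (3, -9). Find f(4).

-13

Using the Lagrange interpolation formula with nodes 0, 3:
  L_0(x) = (x - 3) / -3
  L_1(x) = x / 3
Then f(x) = 3·L_0(x) - 9·L_1(x).
Expanding and collecting terms gives f(x) = -4x + 3.
Evaluating at x = 4: f(4) = -13.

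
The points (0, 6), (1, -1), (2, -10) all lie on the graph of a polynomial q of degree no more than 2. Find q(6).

-66

Write q(t) = at^2 + bt + c. Substituting each data point gives a linear system:
  c = 6
  a + b + c = -1
  4a + 2b + c = -10
Solving the system yields a = -1, b = -6, c = 6.
So q(t) = -t² - 6t + 6.
Then q(6) = -66.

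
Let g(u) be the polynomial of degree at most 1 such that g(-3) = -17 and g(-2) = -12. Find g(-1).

-7

Using the Lagrange interpolation formula with nodes -3, -2:
  L_0(u) = (u + 2) / -1
  L_1(u) = (u + 3) / 1
Then g(u) = -17·L_0(u) - 12·L_1(u).
Expanding and collecting terms gives g(u) = 5u - 2.
Evaluating at u = -1: g(-1) = -7.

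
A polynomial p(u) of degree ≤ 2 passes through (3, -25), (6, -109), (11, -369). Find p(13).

Write p(u) = au^2 + bu + c. Substituting each data point gives a linear system:
  9a + 3b + c = -25
  36a + 6b + c = -109
  121a + 11b + c = -369
Solving the system yields a = -3, b = -1, c = 5.
So p(u) = -3u² - u + 5.
Then p(13) = -515.

-515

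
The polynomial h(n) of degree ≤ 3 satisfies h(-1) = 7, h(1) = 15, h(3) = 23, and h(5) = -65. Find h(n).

Write h(n) = an^3 + bn^2 + cn + d. Substituting each data point gives a linear system:
  -a + b - c + d = 7
  a + b + c + d = 15
  27a + 9b + 3c + d = 23
  125a + 25b + 5c + d = -65
Solving the system yields a = -2, b = 6, c = 6, d = 5.
So h(n) = -2n^3 + 6n^2 + 6n + 5.
Check: h(-1) = 7. ✓

h(n) = -2n^3 + 6n^2 + 6n + 5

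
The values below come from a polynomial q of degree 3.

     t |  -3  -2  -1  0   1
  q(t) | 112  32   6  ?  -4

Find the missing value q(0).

On equispaced nodes a degree-3 polynomial has vanishing fourth forward difference, so
  q(-3) - 4·q(-2) + 6·q(-1) - 4·q(0) + q(1) = 0.
Substituting the known values and solving for q(0):
  -4·q(0) = -16
  q(0) = 4.

4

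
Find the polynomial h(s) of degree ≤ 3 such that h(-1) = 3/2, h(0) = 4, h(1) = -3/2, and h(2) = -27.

h(s) = -2s^3 - 4s^2 + (1/2)s + 4

Using the Lagrange interpolation formula with nodes -1, 0, 1, 2:
  L_0(s) = s(s - 1)(s - 2) / -6
  L_1(s) = (s + 1)(s - 1)(s - 2) / 2
  L_2(s) = (s + 1)s(s - 2) / -2
  L_3(s) = (s + 1)s(s - 1) / 6
Then h(s) = 3/2·L_0(s) + 4·L_1(s) - 3/2·L_2(s) - 27·L_3(s).
Expanding and collecting terms gives h(s) = -2s³ - 4s² + (1/2)s + 4.
Check: h(1) = -3/2. ✓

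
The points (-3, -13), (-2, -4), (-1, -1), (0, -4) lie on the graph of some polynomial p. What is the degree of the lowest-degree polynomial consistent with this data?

Forward differences of the values at n = -3, -2, -1, 0:
  p  : -13  -4  -1  -4
  Δ  : 9  3  -3
  Δ^2: -6  -6
  Δ^3: 0
The second differences are constant (-6) and nonzero, while all higher differences vanish, so the minimal degree is 2.

2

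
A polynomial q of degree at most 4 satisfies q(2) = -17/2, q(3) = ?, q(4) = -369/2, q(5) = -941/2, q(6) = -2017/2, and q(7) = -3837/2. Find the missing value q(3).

-109/2

The 5 known points determine the degree-4 polynomial uniquely.
Write q(t) = at^4 + bt^3 + ct^2 + dt + e. Substituting each data point gives a linear system:
  16a + 8b + 4c + 2d + e = -17/2
  256a + 64b + 16c + 4d + e = -369/2
  625a + 125b + 25c + 5d + e = -941/2
  1296a + 216b + 36c + 6d + e = -2017/2
  2401a + 343b + 49c + 7d + e = -3837/2
Solving the system yields a = -1, b = 2, c = -5, d = 6, e = -1/2.
So q(t) = -t^4 + 2t^3 - 5t^2 + 6t - 1/2.
Then q(3) = -109/2.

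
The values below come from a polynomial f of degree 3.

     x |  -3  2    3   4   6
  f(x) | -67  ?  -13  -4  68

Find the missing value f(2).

-12

The 4 known points determine the degree-3 polynomial uniquely.
Write f(x) = ax^3 + bx^2 + cx + d. Substituting each data point gives a linear system:
  -27a + 9b - 3c + d = -67
  27a + 9b + 3c + d = -13
  64a + 16b + 4c + d = -4
  216a + 36b + 6c + d = 68
Solving the system yields a = 1, b = -4, c = 0, d = -4.
So f(x) = x³ - 4x² - 4.
Then f(2) = -12.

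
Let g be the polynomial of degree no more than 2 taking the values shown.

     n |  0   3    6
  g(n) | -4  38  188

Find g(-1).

6

Using the Lagrange interpolation formula with nodes 0, 3, 6:
  L_0(n) = (n - 3)(n - 6) / 18
  L_1(n) = n(n - 6) / -9
  L_2(n) = n(n - 3) / 18
Then g(n) = -4·L_0(n) + 38·L_1(n) + 188·L_2(n).
Expanding and collecting terms gives g(n) = 6n² - 4n - 4.
Evaluating at n = -1: g(-1) = 6.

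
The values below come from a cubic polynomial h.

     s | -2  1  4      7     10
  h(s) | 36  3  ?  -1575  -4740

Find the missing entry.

-264

On equispaced nodes a degree-3 polynomial has vanishing fourth forward difference, so
  h(-2) - 4·h(1) + 6·h(4) - 4·h(7) + h(10) = 0.
Substituting the known values and solving for h(4):
  6·h(4) = -1584
  h(4) = -264.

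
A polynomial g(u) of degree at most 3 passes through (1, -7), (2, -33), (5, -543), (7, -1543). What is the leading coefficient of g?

-5

Write g(u) = au^3 + bu^2 + cu + d. Substituting each data point gives a linear system:
  a + b + c + d = -7
  8a + 4b + 2c + d = -33
  125a + 25b + 5c + d = -543
  343a + 49b + 7c + d = -1543
Solving the system yields a = -5, b = 4, c = -3, d = -3.
So g(u) = -5u^3 + 4u^2 - 3u - 3.
The leading coefficient is -5.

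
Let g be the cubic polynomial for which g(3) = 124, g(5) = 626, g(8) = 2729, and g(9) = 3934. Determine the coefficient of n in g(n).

5

Write g(n) = an^3 + bn^2 + cn + d. Substituting each data point gives a linear system:
  27a + 9b + 3c + d = 124
  125a + 25b + 5c + d = 626
  512a + 64b + 8c + d = 2729
  729a + 81b + 9c + d = 3934
Solving the system yields a = 6, b = -6, c = 5, d = 1.
So g(n) = 6n³ - 6n² + 5n + 1.
The coefficient of n is 5.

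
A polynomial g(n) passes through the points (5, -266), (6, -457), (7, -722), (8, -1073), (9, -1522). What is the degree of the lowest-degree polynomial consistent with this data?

3

Divided differences on the nodes 5, 6, 7, 8, 9:
  order 0: -266  -457  -722  -1073  -1522
  order 1: -191  -265  -351  -449
  order 2: -37  -43  -49
  order 3: -2  -2
  order 4: 0
The order-3 divided differences are all -2 (nonzero) and every higher order vanishes, so the data lies on a polynomial of degree exactly 3.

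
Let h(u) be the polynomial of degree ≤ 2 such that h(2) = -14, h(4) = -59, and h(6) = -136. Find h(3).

Write h(u) = au^2 + bu + c. Substituting each data point gives a linear system:
  4a + 2b + c = -14
  16a + 4b + c = -59
  36a + 6b + c = -136
Solving the system yields a = -4, b = 3/2, c = -1.
So h(u) = -4u^2 + (3/2)u - 1.
Then h(3) = -65/2.

-65/2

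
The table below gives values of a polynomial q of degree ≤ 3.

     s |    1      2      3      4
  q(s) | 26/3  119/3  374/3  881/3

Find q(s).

Using the Lagrange interpolation formula with nodes 1, 2, 3, 4:
  L_0(s) = (s - 2)(s - 3)(s - 4) / -6
  L_1(s) = (s - 1)(s - 3)(s - 4) / 2
  L_2(s) = (s - 1)(s - 2)(s - 4) / -2
  L_3(s) = (s - 1)(s - 2)(s - 3) / 6
Then q(s) = 26/3·L_0(s) + 119/3·L_1(s) + 374/3·L_2(s) + 881/3·L_3(s).
Expanding and collecting terms gives q(s) = 5s³ - 3s² + 5s + 5/3.
Check: q(1) = 26/3. ✓

q(s) = 5s^3 - 3s^2 + 5s + 5/3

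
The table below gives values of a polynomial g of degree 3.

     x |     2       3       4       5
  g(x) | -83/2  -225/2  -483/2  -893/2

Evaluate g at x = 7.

Forward differences of the values at x = 2, 3, 4, 5:
  g  : -83/2  -225/2  -483/2  -893/2
  Δ  : -71  -129  -205
  Δ^2: -58  -76
  Δ^3: -18
The third differences are constant, confirming degree 3.
Interpolating (Newton forward form) and evaluating at x = 7 gives g(7) = -2313/2.

-2313/2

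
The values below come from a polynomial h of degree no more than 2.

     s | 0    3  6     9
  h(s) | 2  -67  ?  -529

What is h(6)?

-244

On equispaced nodes a degree-2 polynomial has vanishing third forward difference, so
  - h(0) + 3·h(3) - 3·h(6) + h(9) = 0.
Substituting the known values and solving for h(6):
  -3·h(6) = 732
  h(6) = -244.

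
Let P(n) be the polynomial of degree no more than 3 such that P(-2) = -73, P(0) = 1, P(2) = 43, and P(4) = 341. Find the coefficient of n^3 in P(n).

6

Write P(n) = an^3 + bn^2 + cn + d. Substituting each data point gives a linear system:
  -8a + 4b - 2c + d = -73
  d = 1
  8a + 4b + 2c + d = 43
  64a + 16b + 4c + d = 341
Solving the system yields a = 6, b = -4, c = 5, d = 1.
So P(n) = 6n^3 - 4n^2 + 5n + 1.
The leading coefficient is 6.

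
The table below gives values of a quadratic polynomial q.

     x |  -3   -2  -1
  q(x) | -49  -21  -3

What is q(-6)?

Write q(x) = ax^2 + bx + c. Substituting each data point gives a linear system:
  9a - 3b + c = -49
  4a - 2b + c = -21
  a - b + c = -3
Solving the system yields a = -5, b = 3, c = 5.
So q(x) = -5x² + 3x + 5.
Then q(-6) = -193.

-193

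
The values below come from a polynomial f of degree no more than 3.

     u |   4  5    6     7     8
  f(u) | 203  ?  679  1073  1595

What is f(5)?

395

The 4 known points determine the degree-3 polynomial uniquely.
Write f(u) = au^3 + bu^2 + cu + d. Substituting each data point gives a linear system:
  64a + 16b + 4c + d = 203
  216a + 36b + 6c + d = 679
  343a + 49b + 7c + d = 1073
  512a + 64b + 8c + d = 1595
Solving the system yields a = 3, b = 1, c = 0, d = -5.
So f(u) = 3u^3 + u^2 - 5.
Then f(5) = 395.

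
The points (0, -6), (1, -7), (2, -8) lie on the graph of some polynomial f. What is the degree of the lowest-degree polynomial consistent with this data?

Forward differences of the values at u = 0, 1, 2:
  f  : -6  -7  -8
  Δ  : -1  -1
  Δ^2: 0
The first differences are constant (-1) and nonzero, while all higher differences vanish, so the minimal degree is 1.

1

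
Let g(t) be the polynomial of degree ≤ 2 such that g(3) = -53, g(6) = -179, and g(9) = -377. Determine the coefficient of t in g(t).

-6

Write g(t) = at^2 + bt + c. Substituting each data point gives a linear system:
  9a + 3b + c = -53
  36a + 6b + c = -179
  81a + 9b + c = -377
Solving the system yields a = -4, b = -6, c = 1.
So g(t) = -4t^2 - 6t + 1.
The coefficient of t is -6.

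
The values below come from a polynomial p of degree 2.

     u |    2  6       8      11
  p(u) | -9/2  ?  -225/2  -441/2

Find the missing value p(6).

-121/2

The 3 known points determine the degree-2 polynomial uniquely.
Write p(u) = au^2 + bu + c. Substituting each data point gives a linear system:
  4a + 2b + c = -9/2
  64a + 8b + c = -225/2
  121a + 11b + c = -441/2
Solving the system yields a = -2, b = 2, c = -1/2.
So p(u) = -2u^2 + 2u - 1/2.
Then p(6) = -121/2.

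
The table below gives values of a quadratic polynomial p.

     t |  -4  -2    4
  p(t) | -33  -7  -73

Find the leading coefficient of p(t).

Write p(t) = at^2 + bt + c. Substituting each data point gives a linear system:
  16a - 4b + c = -33
  4a - 2b + c = -7
  16a + 4b + c = -73
Solving the system yields a = -3, b = -5, c = -5.
So p(t) = -3t^2 - 5t - 5.
The leading coefficient is -3.

-3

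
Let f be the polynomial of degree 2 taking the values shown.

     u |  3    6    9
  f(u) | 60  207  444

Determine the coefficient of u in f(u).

4

Write f(u) = au^2 + bu + c. Substituting each data point gives a linear system:
  9a + 3b + c = 60
  36a + 6b + c = 207
  81a + 9b + c = 444
Solving the system yields a = 5, b = 4, c = 3.
So f(u) = 5u² + 4u + 3.
The coefficient of u is 4.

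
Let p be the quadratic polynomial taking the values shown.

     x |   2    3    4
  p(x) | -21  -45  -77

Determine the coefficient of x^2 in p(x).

Write p(x) = ax^2 + bx + c. Substituting each data point gives a linear system:
  4a + 2b + c = -21
  9a + 3b + c = -45
  16a + 4b + c = -77
Solving the system yields a = -4, b = -4, c = 3.
So p(x) = -4x^2 - 4x + 3.
The leading coefficient is -4.

-4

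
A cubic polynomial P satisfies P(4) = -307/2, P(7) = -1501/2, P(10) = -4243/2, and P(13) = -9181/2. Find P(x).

P(x) = -2x^3 - x^2 - 2x - 3/2

Using the Lagrange interpolation formula with nodes 4, 7, 10, 13:
  L_0(x) = (x - 7)(x - 10)(x - 13) / -162
  L_1(x) = (x - 4)(x - 10)(x - 13) / 54
  L_2(x) = (x - 4)(x - 7)(x - 13) / -54
  L_3(x) = (x - 4)(x - 7)(x - 10) / 162
Then P(x) = -307/2·L_0(x) - 1501/2·L_1(x) - 4243/2·L_2(x) - 9181/2·L_3(x).
Expanding and collecting terms gives P(x) = -2x^3 - x^2 - 2x - 3/2.
Check: P(4) = -307/2. ✓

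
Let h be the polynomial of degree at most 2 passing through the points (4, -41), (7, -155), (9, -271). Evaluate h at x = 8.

-209

Write h(x) = ax^2 + bx + c. Substituting each data point gives a linear system:
  16a + 4b + c = -41
  49a + 7b + c = -155
  81a + 9b + c = -271
Solving the system yields a = -4, b = 6, c = -1.
So h(x) = -4x^2 + 6x - 1.
Then h(8) = -209.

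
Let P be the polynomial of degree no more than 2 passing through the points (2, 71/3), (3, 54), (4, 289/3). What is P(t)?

P(t) = 6t^2 + (1/3)t - 1

Write P(t) = at^2 + bt + c. Substituting each data point gives a linear system:
  4a + 2b + c = 71/3
  9a + 3b + c = 54
  16a + 4b + c = 289/3
Solving the system yields a = 6, b = 1/3, c = -1.
So P(t) = 6t^2 + (1/3)t - 1.
Check: P(3) = 54. ✓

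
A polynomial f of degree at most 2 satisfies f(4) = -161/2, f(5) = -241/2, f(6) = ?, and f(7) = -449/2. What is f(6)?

The 3 known points determine the degree-2 polynomial uniquely.
Write f(u) = au^2 + bu + c. Substituting each data point gives a linear system:
  16a + 4b + c = -161/2
  25a + 5b + c = -241/2
  49a + 7b + c = -449/2
Solving the system yields a = -4, b = -4, c = -1/2.
So f(u) = -4u^2 - 4u - 1/2.
Then f(6) = -337/2.

-337/2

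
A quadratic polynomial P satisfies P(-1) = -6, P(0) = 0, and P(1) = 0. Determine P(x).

P(x) = -3x^2 + 3x

Using the Lagrange interpolation formula with nodes -1, 0, 1:
  L_0(x) = x(x - 1) / 2
  L_1(x) = (x + 1)(x - 1) / -1
  L_2(x) = (x + 1)x / 2
Then P(x) = -6·L_0(x) + 0·L_1(x) + 0·L_2(x).
Expanding and collecting terms gives P(x) = -3x^2 + 3x.
Check: P(0) = 0. ✓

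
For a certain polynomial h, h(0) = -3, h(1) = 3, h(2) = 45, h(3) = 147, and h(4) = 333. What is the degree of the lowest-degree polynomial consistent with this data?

Forward differences of the values at x = 0, 1, 2, 3, 4:
  h  : -3  3  45  147  333
  Δ  : 6  42  102  186
  Δ^2: 36  60  84
  Δ^3: 24  24
  Δ^4: 0
The third differences are constant (24) and nonzero, while all higher differences vanish, so the minimal degree is 3.

3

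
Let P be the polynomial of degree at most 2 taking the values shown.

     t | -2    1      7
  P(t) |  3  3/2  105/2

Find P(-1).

1/2

Using the Lagrange interpolation formula with nodes -2, 1, 7:
  L_0(t) = (t - 1)(t - 7) / 27
  L_1(t) = (t + 2)(t - 7) / -18
  L_2(t) = (t + 2)(t - 1) / 54
Then P(t) = 3·L_0(t) + 3/2·L_1(t) + 105/2·L_2(t).
Expanding and collecting terms gives P(t) = t^2 + (1/2)t.
Evaluating at t = -1: P(-1) = 1/2.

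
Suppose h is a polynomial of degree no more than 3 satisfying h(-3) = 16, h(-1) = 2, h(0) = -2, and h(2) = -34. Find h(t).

h(t) = -t^3 - 3t^2 - 6t - 2

Write h(t) = at^3 + bt^2 + ct + d. Substituting each data point gives a linear system:
  -27a + 9b - 3c + d = 16
  -a + b - c + d = 2
  d = -2
  8a + 4b + 2c + d = -34
Solving the system yields a = -1, b = -3, c = -6, d = -2.
So h(t) = -t^3 - 3t^2 - 6t - 2.
Check: h(-1) = 2. ✓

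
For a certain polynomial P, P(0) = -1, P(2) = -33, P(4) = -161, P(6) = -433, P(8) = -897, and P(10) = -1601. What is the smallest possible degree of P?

3

Forward differences of the values at n = 0, 2, 4, 6, 8, 10:
  P  : -1  -33  -161  -433  -897  -1601
  Δ  : -32  -128  -272  -464  -704
  Δ^2: -96  -144  -192  -240
  Δ^3: -48  -48  -48
  Δ^4: 0  0
  Δ^5: 0
The third differences are constant (-48) and nonzero, while all higher differences vanish, so the minimal degree is 3.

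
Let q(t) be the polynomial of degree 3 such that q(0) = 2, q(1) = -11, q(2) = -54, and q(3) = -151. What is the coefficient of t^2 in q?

-3

Write q(t) = at^3 + bt^2 + ct + d. Substituting each data point gives a linear system:
  d = 2
  a + b + c + d = -11
  8a + 4b + 2c + d = -54
  27a + 9b + 3c + d = -151
Solving the system yields a = -4, b = -3, c = -6, d = 2.
So q(t) = -4t^3 - 3t^2 - 6t + 2.
The coefficient of t^2 is -3.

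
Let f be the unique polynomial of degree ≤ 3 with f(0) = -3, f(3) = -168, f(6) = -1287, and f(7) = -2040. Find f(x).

Using the Lagrange interpolation formula with nodes 0, 3, 6, 7:
  L_0(x) = (x - 3)(x - 6)(x - 7) / -126
  L_1(x) = x(x - 6)(x - 7) / 36
  L_2(x) = x(x - 3)(x - 7) / -18
  L_3(x) = x(x - 3)(x - 6) / 28
Then f(x) = -3·L_0(x) - 168·L_1(x) - 1287·L_2(x) - 2040·L_3(x).
Expanding and collecting terms gives f(x) = -6x³ + x² - 4x - 3.
Check: f(0) = -3. ✓

f(x) = -6x^3 + x^2 - 4x - 3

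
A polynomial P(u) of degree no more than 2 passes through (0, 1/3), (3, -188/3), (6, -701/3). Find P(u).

P(u) = -6u^2 - 3u + 1/3

Write P(u) = au^2 + bu + c. Substituting each data point gives a linear system:
  c = 1/3
  9a + 3b + c = -188/3
  36a + 6b + c = -701/3
Solving the system yields a = -6, b = -3, c = 1/3.
So P(u) = -6u² - 3u + 1/3.
Check: P(3) = -188/3. ✓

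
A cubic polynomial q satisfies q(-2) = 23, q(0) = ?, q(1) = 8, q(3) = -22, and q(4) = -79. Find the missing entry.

5

The 4 known points determine the degree-3 polynomial uniquely.
Write q(u) = au^3 + bu^2 + cu + d. Substituting each data point gives a linear system:
  -8a + 4b - 2c + d = 23
  a + b + c + d = 8
  27a + 9b + 3c + d = -22
  64a + 16b + 4c + d = -79
Solving the system yields a = -2, b = 2, c = 3, d = 5.
So q(u) = -2u^3 + 2u^2 + 3u + 5.
Then q(0) = 5.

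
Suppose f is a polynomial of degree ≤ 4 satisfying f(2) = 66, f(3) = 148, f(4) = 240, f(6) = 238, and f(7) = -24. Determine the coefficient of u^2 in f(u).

Write f(u) = au^4 + bu^3 + cu^2 + du + e. Substituting each data point gives a linear system:
  16a + 8b + 4c + 2d + e = 66
  81a + 27b + 9c + 3d + e = 148
  256a + 64b + 16c + 4d + e = 240
  1296a + 216b + 36c + 6d + e = 238
  2401a + 343b + 49c + 7d + e = -24
Solving the system yields a = -1, b = 6, c = 6, d = 3, e = 4.
So f(u) = -u⁴ + 6u³ + 6u² + 3u + 4.
The coefficient of u^2 is 6.

6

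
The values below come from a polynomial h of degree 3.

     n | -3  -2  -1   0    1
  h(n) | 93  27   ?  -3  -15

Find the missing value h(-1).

3

The 4 known points determine the degree-3 polynomial uniquely.
Write h(n) = an^3 + bn^2 + cn + d. Substituting each data point gives a linear system:
  -27a + 9b - 3c + d = 93
  -8a + 4b - 2c + d = 27
  d = -3
  a + b + c + d = -15
Solving the system yields a = -4, b = -3, c = -5, d = -3.
So h(n) = -4n³ - 3n² - 5n - 3.
Then h(-1) = 3.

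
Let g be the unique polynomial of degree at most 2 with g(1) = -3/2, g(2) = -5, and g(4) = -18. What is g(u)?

Using the Lagrange interpolation formula with nodes 1, 2, 4:
  L_0(u) = (u - 2)(u - 4) / 3
  L_1(u) = (u - 1)(u - 4) / -2
  L_2(u) = (u - 1)(u - 2) / 6
Then g(u) = -3/2·L_0(u) - 5·L_1(u) - 18·L_2(u).
Expanding and collecting terms gives g(u) = -u^2 - (1/2)u.
Check: g(4) = -18. ✓

g(u) = -u^2 - (1/2)u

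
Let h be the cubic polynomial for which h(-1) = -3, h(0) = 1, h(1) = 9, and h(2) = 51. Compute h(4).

Using the Lagrange interpolation formula with nodes -1, 0, 1, 2:
  L_0(s) = s(s - 1)(s - 2) / -6
  L_1(s) = (s + 1)(s - 1)(s - 2) / 2
  L_2(s) = (s + 1)s(s - 2) / -2
  L_3(s) = (s + 1)s(s - 1) / 6
Then h(s) = -3·L_0(s) + 1·L_1(s) + 9·L_2(s) + 51·L_3(s).
Expanding and collecting terms gives h(s) = 5s^3 + 2s^2 + s + 1.
Evaluating at s = 4: h(4) = 357.

357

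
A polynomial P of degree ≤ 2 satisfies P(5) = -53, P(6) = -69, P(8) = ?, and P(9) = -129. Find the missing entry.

The 3 known points determine the degree-2 polynomial uniquely.
Write P(x) = ax^2 + bx + c. Substituting each data point gives a linear system:
  25a + 5b + c = -53
  36a + 6b + c = -69
  81a + 9b + c = -129
Solving the system yields a = -1, b = -5, c = -3.
So P(x) = -x^2 - 5x - 3.
Then P(8) = -107.

-107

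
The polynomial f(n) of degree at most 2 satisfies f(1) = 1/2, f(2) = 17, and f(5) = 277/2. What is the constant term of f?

Write f(n) = an^2 + bn + c. Substituting each data point gives a linear system:
  a + b + c = 1/2
  4a + 2b + c = 17
  25a + 5b + c = 277/2
Solving the system yields a = 6, b = -3/2, c = -4.
So f(n) = 6n^2 - (3/2)n - 4.
The constant term is -4.

-4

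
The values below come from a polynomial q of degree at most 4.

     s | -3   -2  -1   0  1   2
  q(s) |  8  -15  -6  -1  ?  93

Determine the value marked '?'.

12

The 5 known points determine the degree-4 polynomial uniquely.
Write q(s) = as^4 + bs^3 + cs^2 + ds + e. Substituting each data point gives a linear system:
  81a - 27b + 9c - 3d + e = 8
  16a - 8b + 4c - 2d + e = -15
  a - b + c - d + e = -6
  e = -1
  16a + 8b + 4c + 2d + e = 93
Solving the system yields a = 2, b = 6, c = 2, d = 3, e = -1.
So q(s) = 2s^4 + 6s^3 + 2s^2 + 3s - 1.
Then q(1) = 12.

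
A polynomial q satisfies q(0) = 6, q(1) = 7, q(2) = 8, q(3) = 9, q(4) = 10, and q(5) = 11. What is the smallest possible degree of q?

Forward differences of the values at n = 0, 1, 2, 3, 4, 5:
  q  : 6  7  8  9  10  11
  Δ  : 1  1  1  1  1
  Δ^2: 0  0  0  0
  Δ^3: 0  0  0
  Δ^4: 0  0
  Δ^5: 0
The first differences are constant (1) and nonzero, while all higher differences vanish, so the minimal degree is 1.

1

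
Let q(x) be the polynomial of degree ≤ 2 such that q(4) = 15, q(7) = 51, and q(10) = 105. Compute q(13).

177

Write q(x) = ax^2 + bx + c. Substituting each data point gives a linear system:
  16a + 4b + c = 15
  49a + 7b + c = 51
  100a + 10b + c = 105
Solving the system yields a = 1, b = 1, c = -5.
So q(x) = x^2 + x - 5.
Then q(13) = 177.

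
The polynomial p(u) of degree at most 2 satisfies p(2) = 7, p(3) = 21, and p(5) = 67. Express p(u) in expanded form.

Using the Lagrange interpolation formula with nodes 2, 3, 5:
  L_0(u) = (u - 3)(u - 5) / 3
  L_1(u) = (u - 2)(u - 5) / -2
  L_2(u) = (u - 2)(u - 3) / 6
Then p(u) = 7·L_0(u) + 21·L_1(u) + 67·L_2(u).
Expanding and collecting terms gives p(u) = 3u^2 - u - 3.
Check: p(3) = 21. ✓

p(u) = 3u^2 - u - 3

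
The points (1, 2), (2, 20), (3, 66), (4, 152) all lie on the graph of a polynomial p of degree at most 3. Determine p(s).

p(s) = 2s^3 + 2s^2 - 2s

Write p(s) = as^3 + bs^2 + cs + d. Substituting each data point gives a linear system:
  a + b + c + d = 2
  8a + 4b + 2c + d = 20
  27a + 9b + 3c + d = 66
  64a + 16b + 4c + d = 152
Solving the system yields a = 2, b = 2, c = -2, d = 0.
So p(s) = 2s³ + 2s² - 2s.
Check: p(2) = 20. ✓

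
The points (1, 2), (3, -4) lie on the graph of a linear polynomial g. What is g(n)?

g(n) = -3n + 5

Write g(n) = an + b. Substituting each data point gives a linear system:
  a + b = 2
  3a + b = -4
Solving the system yields a = -3, b = 5.
So g(n) = -3n + 5.
Check: g(1) = 2. ✓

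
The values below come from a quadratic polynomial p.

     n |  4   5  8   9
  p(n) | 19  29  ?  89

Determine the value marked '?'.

The 3 known points determine the degree-2 polynomial uniquely.
Write p(n) = an^2 + bn + c. Substituting each data point gives a linear system:
  16a + 4b + c = 19
  25a + 5b + c = 29
  81a + 9b + c = 89
Solving the system yields a = 1, b = 1, c = -1.
So p(n) = n^2 + n - 1.
Then p(8) = 71.

71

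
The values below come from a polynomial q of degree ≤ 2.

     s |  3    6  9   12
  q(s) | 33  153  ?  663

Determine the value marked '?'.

363

The 3 known points determine the degree-2 polynomial uniquely.
Write q(s) = as^2 + bs + c. Substituting each data point gives a linear system:
  9a + 3b + c = 33
  36a + 6b + c = 153
  144a + 12b + c = 663
Solving the system yields a = 5, b = -5, c = 3.
So q(s) = 5s^2 - 5s + 3.
Then q(9) = 363.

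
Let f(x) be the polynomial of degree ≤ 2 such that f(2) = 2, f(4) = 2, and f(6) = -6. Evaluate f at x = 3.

Using the Lagrange interpolation formula with nodes 2, 4, 6:
  L_0(x) = (x - 4)(x - 6) / 8
  L_1(x) = (x - 2)(x - 6) / -4
  L_2(x) = (x - 2)(x - 4) / 8
Then f(x) = 2·L_0(x) + 2·L_1(x) - 6·L_2(x).
Expanding and collecting terms gives f(x) = -x² + 6x - 6.
Evaluating at x = 3: f(3) = 3.

3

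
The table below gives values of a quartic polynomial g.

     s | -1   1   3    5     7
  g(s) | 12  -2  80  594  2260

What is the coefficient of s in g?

-6

Write g(s) = as^4 + bs^3 + cs^2 + ds + e. Substituting each data point gives a linear system:
  a - b + c - d + e = 12
  a + b + c + d + e = -2
  81a + 27b + 9c + 3d + e = 80
  625a + 125b + 25c + 5d + e = 594
  2401a + 343b + 49c + 7d + e = 2260
Solving the system yields a = 1, b = -1, c = 5, d = -6, e = -1.
So g(s) = s^4 - s^3 + 5s^2 - 6s - 1.
The coefficient of s is -6.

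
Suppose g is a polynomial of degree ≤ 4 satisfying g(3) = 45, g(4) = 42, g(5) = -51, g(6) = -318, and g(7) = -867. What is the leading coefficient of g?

Write g(n) = an^4 + bn^3 + cn^2 + dn + e. Substituting each data point gives a linear system:
  81a + 27b + 9c + 3d + e = 45
  256a + 64b + 16c + 4d + e = 42
  625a + 125b + 25c + 5d + e = -51
  1296a + 216b + 36c + 6d + e = -318
  2401a + 343b + 49c + 7d + e = -867
Solving the system yields a = -1, b = 4, c = 4, d = -4, e = -6.
So g(n) = -n⁴ + 4n³ + 4n² - 4n - 6.
The leading coefficient is -1.

-1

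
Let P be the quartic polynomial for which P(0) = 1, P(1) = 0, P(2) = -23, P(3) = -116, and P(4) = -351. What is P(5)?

-824

Write P(n) = an^4 + bn^3 + cn^2 + dn + e. Substituting each data point gives a linear system:
  e = 1
  a + b + c + d + e = 0
  16a + 8b + 4c + 2d + e = -23
  81a + 27b + 9c + 3d + e = -116
  256a + 64b + 16c + 4d + e = -351
Solving the system yields a = -1, b = -2, c = 2, d = 0, e = 1.
So P(n) = -n^4 - 2n^3 + 2n^2 + 1.
Then P(5) = -824.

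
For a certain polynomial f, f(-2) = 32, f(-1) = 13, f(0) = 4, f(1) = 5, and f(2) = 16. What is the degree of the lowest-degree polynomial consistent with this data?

2

Forward differences of the values at t = -2, -1, 0, 1, 2:
  f  : 32  13  4  5  16
  Δ  : -19  -9  1  11
  Δ^2: 10  10  10
  Δ^3: 0  0
  Δ^4: 0
The second differences are constant (10) and nonzero, while all higher differences vanish, so the minimal degree is 2.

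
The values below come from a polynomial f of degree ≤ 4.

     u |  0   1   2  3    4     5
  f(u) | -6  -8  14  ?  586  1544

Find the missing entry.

156

The 5 known points determine the degree-4 polynomial uniquely.
Write f(u) = au^4 + bu^3 + cu^2 + du + e. Substituting each data point gives a linear system:
  e = -6
  a + b + c + d + e = -8
  16a + 8b + 4c + 2d + e = 14
  256a + 64b + 16c + 4d + e = 586
  625a + 125b + 25c + 5d + e = 1544
Solving the system yields a = 3, b = -2, c = -3, d = 0, e = -6.
So f(u) = 3u^4 - 2u^3 - 3u^2 - 6.
Then f(3) = 156.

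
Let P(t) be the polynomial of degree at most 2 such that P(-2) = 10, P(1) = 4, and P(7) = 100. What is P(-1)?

Using the Lagrange interpolation formula with nodes -2, 1, 7:
  L_0(t) = (t - 1)(t - 7) / 27
  L_1(t) = (t + 2)(t - 7) / -18
  L_2(t) = (t + 2)(t - 1) / 54
Then P(t) = 10·L_0(t) + 4·L_1(t) + 100·L_2(t).
Expanding and collecting terms gives P(t) = 2t² + 2.
Evaluating at t = -1: P(-1) = 4.

4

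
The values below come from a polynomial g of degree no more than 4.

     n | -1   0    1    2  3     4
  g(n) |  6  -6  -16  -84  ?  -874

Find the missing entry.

On equispaced nodes a degree-4 polynomial has vanishing fifth forward difference, so
  - g(-1) + 5·g(0) - 10·g(1) + 10·g(2) - 5·g(3) + g(4) = 0.
Substituting the known values and solving for g(3):
  -5·g(3) = 1590
  g(3) = -318.

-318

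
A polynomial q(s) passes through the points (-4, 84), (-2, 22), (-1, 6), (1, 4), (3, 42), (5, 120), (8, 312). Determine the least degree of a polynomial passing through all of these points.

2

Divided differences on the nodes -4, -2, -1, 1, 3, 5, 8:
  order 0: 84  22  6  4  42  120  312
  order 1: -31  -16  -1  19  39  64
  order 2: 5  5  5  5  5
  order 3: 0  0  0  0
  order 4: 0  0  0
  order 5: 0  0
  order 6: 0
The order-2 divided differences are all 5 (nonzero) and every higher order vanishes, so the data lies on a polynomial of degree exactly 2.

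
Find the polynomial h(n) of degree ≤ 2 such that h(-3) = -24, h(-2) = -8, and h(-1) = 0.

h(n) = -4n^2 - 4n

Using the Lagrange interpolation formula with nodes -3, -2, -1:
  L_0(n) = (n + 2)(n + 1) / 2
  L_1(n) = (n + 3)(n + 1) / -1
  L_2(n) = (n + 3)(n + 2) / 2
Then h(n) = -24·L_0(n) - 8·L_1(n) + 0·L_2(n).
Expanding and collecting terms gives h(n) = -4n^2 - 4n.
Check: h(-3) = -24. ✓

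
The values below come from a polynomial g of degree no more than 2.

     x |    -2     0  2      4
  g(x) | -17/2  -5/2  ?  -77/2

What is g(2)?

-25/2

The 3 known points determine the degree-2 polynomial uniquely.
Write g(x) = ax^2 + bx + c. Substituting each data point gives a linear system:
  4a - 2b + c = -17/2
  c = -5/2
  16a + 4b + c = -77/2
Solving the system yields a = -2, b = -1, c = -5/2.
So g(x) = -2x² - x - 5/2.
Then g(2) = -25/2.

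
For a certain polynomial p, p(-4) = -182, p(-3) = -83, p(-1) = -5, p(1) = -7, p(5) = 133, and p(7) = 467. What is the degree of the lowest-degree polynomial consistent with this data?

3

Divided differences on the nodes -4, -3, -1, 1, 5, 7:
  order 0: -182  -83  -5  -7  133  467
  order 1: 99  39  -1  35  167
  order 2: -20  -10  6  22
  order 3: 2  2  2
  order 4: 0  0
  order 5: 0
The order-3 divided differences are all 2 (nonzero) and every higher order vanishes, so the data lies on a polynomial of degree exactly 3.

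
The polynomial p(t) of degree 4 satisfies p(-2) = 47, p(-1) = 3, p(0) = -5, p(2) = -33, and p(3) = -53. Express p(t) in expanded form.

p(t) = t^4 - 4t^3 - t^2 - 4t - 5

Write p(t) = at^4 + bt^3 + ct^2 + dt + e. Substituting each data point gives a linear system:
  16a - 8b + 4c - 2d + e = 47
  a - b + c - d + e = 3
  e = -5
  16a + 8b + 4c + 2d + e = -33
  81a + 27b + 9c + 3d + e = -53
Solving the system yields a = 1, b = -4, c = -1, d = -4, e = -5.
So p(t) = t⁴ - 4t³ - t² - 4t - 5.
Check: p(-1) = 3. ✓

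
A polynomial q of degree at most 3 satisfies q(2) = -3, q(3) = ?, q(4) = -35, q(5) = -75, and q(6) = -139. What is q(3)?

On equispaced nodes a degree-3 polynomial has vanishing fourth forward difference, so
  q(2) - 4·q(3) + 6·q(4) - 4·q(5) + q(6) = 0.
Substituting the known values and solving for q(3):
  -4·q(3) = 52
  q(3) = -13.

-13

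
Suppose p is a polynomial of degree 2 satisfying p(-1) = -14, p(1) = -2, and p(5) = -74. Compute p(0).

Using the Lagrange interpolation formula with nodes -1, 1, 5:
  L_0(u) = (u - 1)(u - 5) / 12
  L_1(u) = (u + 1)(u - 5) / -8
  L_2(u) = (u + 1)(u - 1) / 24
Then p(u) = -14·L_0(u) - 2·L_1(u) - 74·L_2(u).
Expanding and collecting terms gives p(u) = -4u^2 + 6u - 4.
Evaluating at u = 0: p(0) = -4.

-4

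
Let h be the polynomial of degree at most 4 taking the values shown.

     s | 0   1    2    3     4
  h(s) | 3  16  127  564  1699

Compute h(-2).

79

Using the Lagrange interpolation formula with nodes 0, 1, 2, 3, 4:
  L_0(s) = (s - 1)(s - 2)(s - 3)(s - 4) / 24
  L_1(s) = s(s - 2)(s - 3)(s - 4) / -6
  L_2(s) = s(s - 1)(s - 3)(s - 4) / 4
  L_3(s) = s(s - 1)(s - 2)(s - 4) / -6
  L_4(s) = s(s - 1)(s - 2)(s - 3) / 24
Then h(s) = 3·L_0(s) + 16·L_1(s) + 127·L_2(s) + 564·L_3(s) + 1699·L_4(s).
Expanding and collecting terms gives h(s) = 6s^4 + 2s^3 + s^2 + 4s + 3.
Evaluating at s = -2: h(-2) = 79.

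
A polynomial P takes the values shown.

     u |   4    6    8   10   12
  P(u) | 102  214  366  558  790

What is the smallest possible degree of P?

2

Forward differences of the values at u = 4, 6, 8, 10, 12:
  P  : 102  214  366  558  790
  Δ  : 112  152  192  232
  Δ^2: 40  40  40
  Δ^3: 0  0
  Δ^4: 0
The second differences are constant (40) and nonzero, while all higher differences vanish, so the minimal degree is 2.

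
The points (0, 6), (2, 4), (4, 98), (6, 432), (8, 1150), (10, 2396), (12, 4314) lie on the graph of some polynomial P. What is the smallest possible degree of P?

3

Forward differences of the values at x = 0, 2, 4, 6, 8, 10, 12:
  P  : 6  4  98  432  1150  2396  4314
  Δ  : -2  94  334  718  1246  1918
  Δ^2: 96  240  384  528  672
  Δ^3: 144  144  144  144
  Δ^4: 0  0  0
  Δ^5: 0  0
  Δ^6: 0
The third differences are constant (144) and nonzero, while all higher differences vanish, so the minimal degree is 3.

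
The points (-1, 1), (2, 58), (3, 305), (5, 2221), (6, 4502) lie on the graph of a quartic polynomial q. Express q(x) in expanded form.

q(x) = 3x^4 + 3x^3 - 5x - 4

Write q(x) = ax^4 + bx^3 + cx^2 + dx + e. Substituting each data point gives a linear system:
  a - b + c - d + e = 1
  16a + 8b + 4c + 2d + e = 58
  81a + 27b + 9c + 3d + e = 305
  625a + 125b + 25c + 5d + e = 2221
  1296a + 216b + 36c + 6d + e = 4502
Solving the system yields a = 3, b = 3, c = 0, d = -5, e = -4.
So q(x) = 3x⁴ + 3x³ - 5x - 4.
Check: q(3) = 305. ✓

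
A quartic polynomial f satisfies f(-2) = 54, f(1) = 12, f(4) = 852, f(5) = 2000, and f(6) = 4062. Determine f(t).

f(t) = 3t^4 + 4t^2 + 5t

Write f(t) = at^4 + bt^3 + ct^2 + dt + e. Substituting each data point gives a linear system:
  16a - 8b + 4c - 2d + e = 54
  a + b + c + d + e = 12
  256a + 64b + 16c + 4d + e = 852
  625a + 125b + 25c + 5d + e = 2000
  1296a + 216b + 36c + 6d + e = 4062
Solving the system yields a = 3, b = 0, c = 4, d = 5, e = 0.
So f(t) = 3t^4 + 4t^2 + 5t.
Check: f(5) = 2000. ✓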